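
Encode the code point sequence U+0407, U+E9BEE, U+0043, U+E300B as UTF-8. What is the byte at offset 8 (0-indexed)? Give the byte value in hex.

0xA3

U+0407 → 2-byte form D0 87 at offsets 0–1.
U+E9BEE → 4-byte form F3 A9 AF AE at offsets 2–5.
U+0043 → 1-byte form 43 at offsets 6–6.
U+E300B → 4-byte form F3 A3 80 8B at offsets 7–10.
Offset 8 falls in char 4's range; it's byte 2 of F3 A3 80 8B = 0xA3.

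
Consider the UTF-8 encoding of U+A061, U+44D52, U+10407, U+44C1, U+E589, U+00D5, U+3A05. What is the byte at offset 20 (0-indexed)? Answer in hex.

U+A061 → 3-byte form EA 81 A1 at offsets 0–2.
U+44D52 → 4-byte form F1 84 B5 92 at offsets 3–6.
U+10407 → 4-byte form F0 90 90 87 at offsets 7–10.
U+44C1 → 3-byte form E4 93 81 at offsets 11–13.
U+E589 → 3-byte form EE 96 89 at offsets 14–16.
U+00D5 → 2-byte form C3 95 at offsets 17–18.
U+3A05 → 3-byte form E3 A8 85 at offsets 19–21.
Offset 20 falls in char 7's range; it's byte 2 of E3 A8 85 = 0xA8.

0xA8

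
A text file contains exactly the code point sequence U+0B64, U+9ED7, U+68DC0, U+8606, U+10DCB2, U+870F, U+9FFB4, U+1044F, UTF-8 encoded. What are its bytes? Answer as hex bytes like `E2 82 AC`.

E0 AD A4 E9 BB 97 F1 A8 B7 80 E8 98 86 F4 8D B2 B2 E8 9C 8F F2 9F BE B4 F0 90 91 8F

U+0B64: 3-byte form → E0 AD A4.
U+9ED7: 3-byte form → E9 BB 97.
U+68DC0: 4-byte form → F1 A8 B7 80.
U+8606: 3-byte form → E8 98 86.
U+10DCB2: 4-byte form → F4 8D B2 B2.
U+870F: 3-byte form → E8 9C 8F.
U+9FFB4: 4-byte form → F2 9F BE B4.
U+1044F: 4-byte form → F0 90 91 8F.
Concatenated (28 bytes): E0 AD A4 E9 BB 97 F1 A8 B7 80 E8 98 86 F4 8D B2 B2 E8 9C 8F F2 9F BE B4 F0 90 91 8F.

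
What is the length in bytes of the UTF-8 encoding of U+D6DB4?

U+D6DB4 = 0xD6DB4. UTF-8 uses 1 byte below 0x80, 2 below 0x800, 3 below 0x10000, 4 up to 0x10FFFF. 0xD6DB4 is in U+10000–U+10FFFF → 4 bytes.

4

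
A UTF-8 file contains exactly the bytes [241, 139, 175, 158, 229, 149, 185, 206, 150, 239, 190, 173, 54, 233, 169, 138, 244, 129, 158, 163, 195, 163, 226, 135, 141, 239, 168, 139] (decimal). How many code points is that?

10

Byte at offset 0: 0xF1 = 11110001 → 4-byte char (#1). Advance 4.
Byte at offset 4: 0xE5 = 11100101 → 3-byte char (#2). Advance 3.
Byte at offset 7: 0xCE = 11001110 → 2-byte char (#3). Advance 2.
Byte at offset 9: 0xEF = 11101111 → 3-byte char (#4). Advance 3.
Byte at offset 12: 0x36 = 00110110 → 1-byte char (#5). Advance 1.
Byte at offset 13: 0xE9 = 11101001 → 3-byte char (#6). Advance 3.
Byte at offset 16: 0xF4 = 11110100 → 4-byte char (#7). Advance 4.
Byte at offset 20: 0xC3 = 11000011 → 2-byte char (#8). Advance 2.
Byte at offset 22: 0xE2 = 11100010 → 3-byte char (#9). Advance 3.
Byte at offset 25: 0xEF = 11101111 → 3-byte char (#10). Advance 3.
Reached end at offset 28 after 10 code points.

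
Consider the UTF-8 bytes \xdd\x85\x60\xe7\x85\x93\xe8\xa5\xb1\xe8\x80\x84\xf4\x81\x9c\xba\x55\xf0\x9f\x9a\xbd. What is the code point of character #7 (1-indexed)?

Offset 0: leading byte 0xDD = 11011101 → 2-byte char #1 = DD 85.
Offset 2: leading byte 0x60 = 01100000 → 1-byte char #2 = 60.
Offset 3: leading byte 0xE7 = 11100111 → 3-byte char #3 = E7 85 93.
Offset 6: leading byte 0xE8 = 11101000 → 3-byte char #4 = E8 A5 B1.
Offset 9: leading byte 0xE8 = 11101000 → 3-byte char #5 = E8 80 84.
Offset 12: leading byte 0xF4 = 11110100 → 4-byte char #6 = F4 81 9C BA.
Offset 16: leading byte 0x55 = 01010101 → 1-byte char #7 = 55.
Leading byte 0x55 = 01010101 matches 0xxxxxxx → 1-byte sequence.
Byte 1: 0x55 = 01010101, payload 1010101 (7 bits).
Concatenate: 1010101 = 0x55 (7 bits → U+0055).

U+0055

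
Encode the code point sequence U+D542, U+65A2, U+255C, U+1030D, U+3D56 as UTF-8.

ED 95 82 E6 96 A2 E2 95 9C F0 90 8C 8D E3 B5 96

U+D542: 3-byte form → ED 95 82.
U+65A2: 3-byte form → E6 96 A2.
U+255C: 3-byte form → E2 95 9C.
U+1030D: 4-byte form → F0 90 8C 8D.
U+3D56: 3-byte form → E3 B5 96.
Concatenated (16 bytes): ED 95 82 E6 96 A2 E2 95 9C F0 90 8C 8D E3 B5 96.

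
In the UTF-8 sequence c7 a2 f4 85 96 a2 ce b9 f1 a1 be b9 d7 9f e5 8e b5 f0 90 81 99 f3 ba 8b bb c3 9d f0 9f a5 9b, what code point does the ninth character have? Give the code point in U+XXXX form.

U+00DD

Offset 0: leading byte 0xC7 = 11000111 → 2-byte char #1 = C7 A2.
Offset 2: leading byte 0xF4 = 11110100 → 4-byte char #2 = F4 85 96 A2.
Offset 6: leading byte 0xCE = 11001110 → 2-byte char #3 = CE B9.
Offset 8: leading byte 0xF1 = 11110001 → 4-byte char #4 = F1 A1 BE B9.
Offset 12: leading byte 0xD7 = 11010111 → 2-byte char #5 = D7 9F.
Offset 14: leading byte 0xE5 = 11100101 → 3-byte char #6 = E5 8E B5.
Offset 17: leading byte 0xF0 = 11110000 → 4-byte char #7 = F0 90 81 99.
Offset 21: leading byte 0xF3 = 11110011 → 4-byte char #8 = F3 BA 8B BB.
Offset 25: leading byte 0xC3 = 11000011 → 2-byte char #9 = C3 9D.
Leading byte 0xC3 = 11000011 matches 110xxxxx → 2-byte sequence.
Byte 1: 0xC3 = 11000011, payload 00011 (5 bits).
Byte 2: 0x9D = 10011101 (10xxxxxx ✓), payload 011101.
Concatenate: 00011011101 = 0xDD (11 bits → U+00DD).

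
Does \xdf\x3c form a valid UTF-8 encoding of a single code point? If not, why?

Leading byte 0xDF = 11011111 → 2-byte form.
Byte 2 is 0x3C = 00111100, which is not 10xxxxxx — expected a continuation byte.

invalid (non-continuation byte where continuation expected)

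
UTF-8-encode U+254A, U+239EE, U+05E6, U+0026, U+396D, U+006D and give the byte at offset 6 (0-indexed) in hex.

0xAE

U+254A → 3-byte form E2 95 8A at offsets 0–2.
U+239EE → 4-byte form F0 A3 A7 AE at offsets 3–6.
Offset 6 falls in char 2's range; it's byte 4 of F0 A3 A7 AE = 0xAE.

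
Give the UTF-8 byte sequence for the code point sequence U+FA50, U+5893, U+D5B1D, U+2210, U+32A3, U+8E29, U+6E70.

EF A9 90 E5 A2 93 F3 95 AC 9D E2 88 90 E3 8A A3 E8 B8 A9 E6 B9 B0

U+FA50: 3-byte form → EF A9 90.
U+5893: 3-byte form → E5 A2 93.
U+D5B1D: 4-byte form → F3 95 AC 9D.
U+2210: 3-byte form → E2 88 90.
U+32A3: 3-byte form → E3 8A A3.
U+8E29: 3-byte form → E8 B8 A9.
U+6E70: 3-byte form → E6 B9 B0.
Concatenated (22 bytes): EF A9 90 E5 A2 93 F3 95 AC 9D E2 88 90 E3 8A A3 E8 B8 A9 E6 B9 B0.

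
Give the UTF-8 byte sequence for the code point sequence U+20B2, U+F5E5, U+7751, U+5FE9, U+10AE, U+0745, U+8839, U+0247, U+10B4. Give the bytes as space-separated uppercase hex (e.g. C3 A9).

E2 82 B2 EF 97 A5 E7 9D 91 E5 BF A9 E1 82 AE DD 85 E8 A0 B9 C9 87 E1 82 B4

U+20B2: 3-byte form → E2 82 B2.
U+F5E5: 3-byte form → EF 97 A5.
U+7751: 3-byte form → E7 9D 91.
U+5FE9: 3-byte form → E5 BF A9.
U+10AE: 3-byte form → E1 82 AE.
U+0745: 2-byte form → DD 85.
U+8839: 3-byte form → E8 A0 B9.
U+0247: 2-byte form → C9 87.
U+10B4: 3-byte form → E1 82 B4.
Concatenated (25 bytes): E2 82 B2 EF 97 A5 E7 9D 91 E5 BF A9 E1 82 AE DD 85 E8 A0 B9 C9 87 E1 82 B4.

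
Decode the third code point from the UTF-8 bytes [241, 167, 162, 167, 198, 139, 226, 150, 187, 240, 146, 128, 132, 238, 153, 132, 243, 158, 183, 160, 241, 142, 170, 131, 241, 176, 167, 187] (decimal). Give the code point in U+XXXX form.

U+25BB

Offset 0: leading byte 0xF1 = 11110001 → 4-byte char #1 = F1 A7 A2 A7.
Offset 4: leading byte 0xC6 = 11000110 → 2-byte char #2 = C6 8B.
Offset 6: leading byte 0xE2 = 11100010 → 3-byte char #3 = E2 96 BB.
Leading byte 0xE2 = 11100010 matches 1110xxxx → 3-byte sequence.
Byte 1: 0xE2 = 11100010, payload 0010 (4 bits).
Byte 2: 0x96 = 10010110 (10xxxxxx ✓), payload 010110.
Byte 3: 0xBB = 10111011 (10xxxxxx ✓), payload 111011.
Concatenate: 0010010110111011 = 0x25BB (16 bits → U+25BB).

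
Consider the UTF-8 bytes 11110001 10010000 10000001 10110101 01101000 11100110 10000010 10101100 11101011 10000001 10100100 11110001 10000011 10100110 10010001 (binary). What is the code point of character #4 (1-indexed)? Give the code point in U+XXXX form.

U+B064

Offset 0: leading byte 0xF1 = 11110001 → 4-byte char #1 = F1 90 81 B5.
Offset 4: leading byte 0x68 = 01101000 → 1-byte char #2 = 68.
Offset 5: leading byte 0xE6 = 11100110 → 3-byte char #3 = E6 82 AC.
Offset 8: leading byte 0xEB = 11101011 → 3-byte char #4 = EB 81 A4.
Leading byte 0xEB = 11101011 matches 1110xxxx → 3-byte sequence.
Byte 1: 0xEB = 11101011, payload 1011 (4 bits).
Byte 2: 0x81 = 10000001 (10xxxxxx ✓), payload 000001.
Byte 3: 0xA4 = 10100100 (10xxxxxx ✓), payload 100100.
Concatenate: 1011000001100100 = 0xB064 (16 bits → U+B064).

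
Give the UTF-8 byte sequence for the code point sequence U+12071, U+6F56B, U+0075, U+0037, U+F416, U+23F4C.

U+12071: 4-byte form → F0 92 81 B1.
U+6F56B: 4-byte form → F1 AF 95 AB.
U+0075: 1-byte form → 75.
U+0037: 1-byte form → 37.
U+F416: 3-byte form → EF 90 96.
U+23F4C: 4-byte form → F0 A3 BD 8C.
Concatenated (17 bytes): F0 92 81 B1 F1 AF 95 AB 75 37 EF 90 96 F0 A3 BD 8C.

F0 92 81 B1 F1 AF 95 AB 75 37 EF 90 96 F0 A3 BD 8C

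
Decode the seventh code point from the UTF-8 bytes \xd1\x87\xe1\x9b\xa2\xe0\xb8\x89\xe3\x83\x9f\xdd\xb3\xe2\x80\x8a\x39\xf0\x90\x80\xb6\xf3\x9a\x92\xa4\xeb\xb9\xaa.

U+0039

Offset 0: leading byte 0xD1 = 11010001 → 2-byte char #1 = D1 87.
Offset 2: leading byte 0xE1 = 11100001 → 3-byte char #2 = E1 9B A2.
Offset 5: leading byte 0xE0 = 11100000 → 3-byte char #3 = E0 B8 89.
Offset 8: leading byte 0xE3 = 11100011 → 3-byte char #4 = E3 83 9F.
Offset 11: leading byte 0xDD = 11011101 → 2-byte char #5 = DD B3.
Offset 13: leading byte 0xE2 = 11100010 → 3-byte char #6 = E2 80 8A.
Offset 16: leading byte 0x39 = 00111001 → 1-byte char #7 = 39.
Leading byte 0x39 = 00111001 matches 0xxxxxxx → 1-byte sequence.
Byte 1: 0x39 = 00111001, payload 0111001 (7 bits).
Concatenate: 0111001 = 0x39 (7 bits → U+0039).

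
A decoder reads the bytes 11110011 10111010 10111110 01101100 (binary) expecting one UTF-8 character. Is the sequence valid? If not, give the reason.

invalid (non-continuation byte where continuation expected)

Leading byte 0xF3 = 11110011 → 4-byte form.
Byte 4 is 0x6C = 01101100, which is not 10xxxxxx — expected a continuation byte.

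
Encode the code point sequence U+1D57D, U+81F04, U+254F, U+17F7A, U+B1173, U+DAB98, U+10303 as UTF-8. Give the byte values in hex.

F0 9D 95 BD F2 81 BC 84 E2 95 8F F0 97 BD BA F2 B1 85 B3 F3 9A AE 98 F0 90 8C 83

U+1D57D: 4-byte form → F0 9D 95 BD.
U+81F04: 4-byte form → F2 81 BC 84.
U+254F: 3-byte form → E2 95 8F.
U+17F7A: 4-byte form → F0 97 BD BA.
U+B1173: 4-byte form → F2 B1 85 B3.
U+DAB98: 4-byte form → F3 9A AE 98.
U+10303: 4-byte form → F0 90 8C 83.
Concatenated (27 bytes): F0 9D 95 BD F2 81 BC 84 E2 95 8F F0 97 BD BA F2 B1 85 B3 F3 9A AE 98 F0 90 8C 83.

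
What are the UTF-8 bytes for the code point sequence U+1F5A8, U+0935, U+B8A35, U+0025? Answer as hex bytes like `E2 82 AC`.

U+1F5A8: 4-byte form → F0 9F 96 A8.
U+0935: 3-byte form → E0 A4 B5.
U+B8A35: 4-byte form → F2 B8 A8 B5.
U+0025: 1-byte form → 25.
Concatenated (12 bytes): F0 9F 96 A8 E0 A4 B5 F2 B8 A8 B5 25.

F0 9F 96 A8 E0 A4 B5 F2 B8 A8 B5 25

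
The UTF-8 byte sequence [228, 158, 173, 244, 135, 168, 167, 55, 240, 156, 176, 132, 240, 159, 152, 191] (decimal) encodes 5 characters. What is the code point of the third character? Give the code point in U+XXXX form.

Offset 0: leading byte 0xE4 = 11100100 → 3-byte char #1 = E4 9E AD.
Offset 3: leading byte 0xF4 = 11110100 → 4-byte char #2 = F4 87 A8 A7.
Offset 7: leading byte 0x37 = 00110111 → 1-byte char #3 = 37.
Leading byte 0x37 = 00110111 matches 0xxxxxxx → 1-byte sequence.
Byte 1: 0x37 = 00110111, payload 0110111 (7 bits).
Concatenate: 0110111 = 0x37 (7 bits → U+0037).

U+0037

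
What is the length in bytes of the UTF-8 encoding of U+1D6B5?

4

U+1D6B5 = 0x1D6B5. UTF-8 uses 1 byte below 0x80, 2 below 0x800, 3 below 0x10000, 4 up to 0x10FFFF. 0x1D6B5 is in U+10000–U+10FFFF → 4 bytes.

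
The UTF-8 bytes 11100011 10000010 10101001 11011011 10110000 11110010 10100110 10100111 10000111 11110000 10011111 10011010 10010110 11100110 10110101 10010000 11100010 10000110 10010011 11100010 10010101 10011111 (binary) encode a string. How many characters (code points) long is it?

7

Byte at offset 0: 0xE3 = 11100011 → 3-byte char (#1). Advance 3.
Byte at offset 3: 0xDB = 11011011 → 2-byte char (#2). Advance 2.
Byte at offset 5: 0xF2 = 11110010 → 4-byte char (#3). Advance 4.
Byte at offset 9: 0xF0 = 11110000 → 4-byte char (#4). Advance 4.
Byte at offset 13: 0xE6 = 11100110 → 3-byte char (#5). Advance 3.
Byte at offset 16: 0xE2 = 11100010 → 3-byte char (#6). Advance 3.
Byte at offset 19: 0xE2 = 11100010 → 3-byte char (#7). Advance 3.
Reached end at offset 22 after 7 code points.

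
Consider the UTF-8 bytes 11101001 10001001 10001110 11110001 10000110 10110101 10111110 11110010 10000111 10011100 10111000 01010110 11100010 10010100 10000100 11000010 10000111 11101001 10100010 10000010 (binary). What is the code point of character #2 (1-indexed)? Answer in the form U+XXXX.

U+46D7E

Offset 0: leading byte 0xE9 = 11101001 → 3-byte char #1 = E9 89 8E.
Offset 3: leading byte 0xF1 = 11110001 → 4-byte char #2 = F1 86 B5 BE.
Leading byte 0xF1 = 11110001 matches 11110xxx → 4-byte sequence.
Byte 1: 0xF1 = 11110001, payload 001 (3 bits).
Byte 2: 0x86 = 10000110 (10xxxxxx ✓), payload 000110.
Byte 3: 0xB5 = 10110101 (10xxxxxx ✓), payload 110101.
Byte 4: 0xBE = 10111110 (10xxxxxx ✓), payload 111110.
Concatenate: 001000110110101111110 = 0x46D7E (21 bits → U+46D7E).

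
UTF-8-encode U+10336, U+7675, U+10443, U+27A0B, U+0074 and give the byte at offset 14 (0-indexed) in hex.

U+10336 → 4-byte form F0 90 8C B6 at offsets 0–3.
U+7675 → 3-byte form E7 99 B5 at offsets 4–6.
U+10443 → 4-byte form F0 90 91 83 at offsets 7–10.
U+27A0B → 4-byte form F0 A7 A8 8B at offsets 11–14.
Offset 14 falls in char 4's range; it's byte 4 of F0 A7 A8 8B = 0x8B.

0x8B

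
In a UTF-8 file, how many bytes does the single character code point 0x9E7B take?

U+9E7B = 0x9E7B. UTF-8 uses 1 byte below 0x80, 2 below 0x800, 3 below 0x10000, 4 up to 0x10FFFF. 0x9E7B is in U+0800–U+FFFF → 3 bytes.

3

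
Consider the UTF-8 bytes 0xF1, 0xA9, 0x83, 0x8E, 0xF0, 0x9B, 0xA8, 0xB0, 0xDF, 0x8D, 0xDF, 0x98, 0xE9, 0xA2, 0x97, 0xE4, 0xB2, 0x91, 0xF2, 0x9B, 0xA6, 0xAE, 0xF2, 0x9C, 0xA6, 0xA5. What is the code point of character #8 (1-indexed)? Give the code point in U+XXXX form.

U+9C9A5

Offset 0: leading byte 0xF1 = 11110001 → 4-byte char #1 = F1 A9 83 8E.
Offset 4: leading byte 0xF0 = 11110000 → 4-byte char #2 = F0 9B A8 B0.
Offset 8: leading byte 0xDF = 11011111 → 2-byte char #3 = DF 8D.
Offset 10: leading byte 0xDF = 11011111 → 2-byte char #4 = DF 98.
Offset 12: leading byte 0xE9 = 11101001 → 3-byte char #5 = E9 A2 97.
Offset 15: leading byte 0xE4 = 11100100 → 3-byte char #6 = E4 B2 91.
Offset 18: leading byte 0xF2 = 11110010 → 4-byte char #7 = F2 9B A6 AE.
Offset 22: leading byte 0xF2 = 11110010 → 4-byte char #8 = F2 9C A6 A5.
Leading byte 0xF2 = 11110010 matches 11110xxx → 4-byte sequence.
Byte 1: 0xF2 = 11110010, payload 010 (3 bits).
Byte 2: 0x9C = 10011100 (10xxxxxx ✓), payload 011100.
Byte 3: 0xA6 = 10100110 (10xxxxxx ✓), payload 100110.
Byte 4: 0xA5 = 10100101 (10xxxxxx ✓), payload 100101.
Concatenate: 010011100100110100101 = 0x9C9A5 (21 bits → U+9C9A5).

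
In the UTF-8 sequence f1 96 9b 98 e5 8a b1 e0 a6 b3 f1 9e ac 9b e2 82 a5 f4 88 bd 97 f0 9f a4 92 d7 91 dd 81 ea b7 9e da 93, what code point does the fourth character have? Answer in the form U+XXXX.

Offset 0: leading byte 0xF1 = 11110001 → 4-byte char #1 = F1 96 9B 98.
Offset 4: leading byte 0xE5 = 11100101 → 3-byte char #2 = E5 8A B1.
Offset 7: leading byte 0xE0 = 11100000 → 3-byte char #3 = E0 A6 B3.
Offset 10: leading byte 0xF1 = 11110001 → 4-byte char #4 = F1 9E AC 9B.
Leading byte 0xF1 = 11110001 matches 11110xxx → 4-byte sequence.
Byte 1: 0xF1 = 11110001, payload 001 (3 bits).
Byte 2: 0x9E = 10011110 (10xxxxxx ✓), payload 011110.
Byte 3: 0xAC = 10101100 (10xxxxxx ✓), payload 101100.
Byte 4: 0x9B = 10011011 (10xxxxxx ✓), payload 011011.
Concatenate: 001011110101100011011 = 0x5EB1B (21 bits → U+5EB1B).

U+5EB1B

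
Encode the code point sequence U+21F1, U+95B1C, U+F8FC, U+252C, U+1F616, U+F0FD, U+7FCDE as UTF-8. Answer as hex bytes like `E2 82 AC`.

U+21F1: 3-byte form → E2 87 B1.
U+95B1C: 4-byte form → F2 95 AC 9C.
U+F8FC: 3-byte form → EF A3 BC.
U+252C: 3-byte form → E2 94 AC.
U+1F616: 4-byte form → F0 9F 98 96.
U+F0FD: 3-byte form → EF 83 BD.
U+7FCDE: 4-byte form → F1 BF B3 9E.
Concatenated (24 bytes): E2 87 B1 F2 95 AC 9C EF A3 BC E2 94 AC F0 9F 98 96 EF 83 BD F1 BF B3 9E.

E2 87 B1 F2 95 AC 9C EF A3 BC E2 94 AC F0 9F 98 96 EF 83 BD F1 BF B3 9E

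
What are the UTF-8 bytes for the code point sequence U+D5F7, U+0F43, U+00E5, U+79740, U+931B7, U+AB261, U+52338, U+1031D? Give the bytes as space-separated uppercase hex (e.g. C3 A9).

ED 97 B7 E0 BD 83 C3 A5 F1 B9 9D 80 F2 93 86 B7 F2 AB 89 A1 F1 92 8C B8 F0 90 8C 9D

U+D5F7: 3-byte form → ED 97 B7.
U+0F43: 3-byte form → E0 BD 83.
U+00E5: 2-byte form → C3 A5.
U+79740: 4-byte form → F1 B9 9D 80.
U+931B7: 4-byte form → F2 93 86 B7.
U+AB261: 4-byte form → F2 AB 89 A1.
U+52338: 4-byte form → F1 92 8C B8.
U+1031D: 4-byte form → F0 90 8C 9D.
Concatenated (28 bytes): ED 97 B7 E0 BD 83 C3 A5 F1 B9 9D 80 F2 93 86 B7 F2 AB 89 A1 F1 92 8C B8 F0 90 8C 9D.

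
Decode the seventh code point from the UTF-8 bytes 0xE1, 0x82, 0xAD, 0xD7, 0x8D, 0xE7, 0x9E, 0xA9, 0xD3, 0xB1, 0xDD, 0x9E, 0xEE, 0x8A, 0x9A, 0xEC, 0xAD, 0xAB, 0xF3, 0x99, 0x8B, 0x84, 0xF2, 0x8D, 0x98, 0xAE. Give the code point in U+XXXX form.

Offset 0: leading byte 0xE1 = 11100001 → 3-byte char #1 = E1 82 AD.
Offset 3: leading byte 0xD7 = 11010111 → 2-byte char #2 = D7 8D.
Offset 5: leading byte 0xE7 = 11100111 → 3-byte char #3 = E7 9E A9.
Offset 8: leading byte 0xD3 = 11010011 → 2-byte char #4 = D3 B1.
Offset 10: leading byte 0xDD = 11011101 → 2-byte char #5 = DD 9E.
Offset 12: leading byte 0xEE = 11101110 → 3-byte char #6 = EE 8A 9A.
Offset 15: leading byte 0xEC = 11101100 → 3-byte char #7 = EC AD AB.
Leading byte 0xEC = 11101100 matches 1110xxxx → 3-byte sequence.
Byte 1: 0xEC = 11101100, payload 1100 (4 bits).
Byte 2: 0xAD = 10101101 (10xxxxxx ✓), payload 101101.
Byte 3: 0xAB = 10101011 (10xxxxxx ✓), payload 101011.
Concatenate: 1100101101101011 = 0xCB6B (16 bits → U+CB6B).

U+CB6B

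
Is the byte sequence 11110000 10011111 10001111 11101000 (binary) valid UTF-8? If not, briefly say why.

invalid (non-continuation byte where continuation expected)

Leading byte 0xF0 = 11110000 → 4-byte form.
Byte 4 is 0xE8 = 11101000, which is not 10xxxxxx — expected a continuation byte.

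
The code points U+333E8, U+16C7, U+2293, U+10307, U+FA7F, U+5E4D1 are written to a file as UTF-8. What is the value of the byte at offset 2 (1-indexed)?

0xB3

1-indexed offset 2 is 0-indexed offset 1.
U+333E8 → 4-byte form F0 B3 8F A8 at offsets 0–3.
Offset 1 falls in char 1's range; it's byte 2 of F0 B3 8F A8 = 0xB3.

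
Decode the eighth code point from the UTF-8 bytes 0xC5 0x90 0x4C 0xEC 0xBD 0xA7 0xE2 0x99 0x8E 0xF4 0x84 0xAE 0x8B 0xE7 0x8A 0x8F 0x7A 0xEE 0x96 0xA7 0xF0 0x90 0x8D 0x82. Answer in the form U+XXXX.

U+E5A7

Offset 0: leading byte 0xC5 = 11000101 → 2-byte char #1 = C5 90.
Offset 2: leading byte 0x4C = 01001100 → 1-byte char #2 = 4C.
Offset 3: leading byte 0xEC = 11101100 → 3-byte char #3 = EC BD A7.
Offset 6: leading byte 0xE2 = 11100010 → 3-byte char #4 = E2 99 8E.
Offset 9: leading byte 0xF4 = 11110100 → 4-byte char #5 = F4 84 AE 8B.
Offset 13: leading byte 0xE7 = 11100111 → 3-byte char #6 = E7 8A 8F.
Offset 16: leading byte 0x7A = 01111010 → 1-byte char #7 = 7A.
Offset 17: leading byte 0xEE = 11101110 → 3-byte char #8 = EE 96 A7.
Leading byte 0xEE = 11101110 matches 1110xxxx → 3-byte sequence.
Byte 1: 0xEE = 11101110, payload 1110 (4 bits).
Byte 2: 0x96 = 10010110 (10xxxxxx ✓), payload 010110.
Byte 3: 0xA7 = 10100111 (10xxxxxx ✓), payload 100111.
Concatenate: 1110010110100111 = 0xE5A7 (16 bits → U+E5A7).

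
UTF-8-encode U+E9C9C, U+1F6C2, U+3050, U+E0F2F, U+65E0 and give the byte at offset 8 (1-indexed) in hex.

0x82

1-indexed offset 8 is 0-indexed offset 7.
U+E9C9C → 4-byte form F3 A9 B2 9C at offsets 0–3.
U+1F6C2 → 4-byte form F0 9F 9B 82 at offsets 4–7.
Offset 7 falls in char 2's range; it's byte 4 of F0 9F 9B 82 = 0x82.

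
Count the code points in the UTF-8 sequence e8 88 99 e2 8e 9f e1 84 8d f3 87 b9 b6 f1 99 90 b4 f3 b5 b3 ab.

Byte at offset 0: 0xE8 = 11101000 → 3-byte char (#1). Advance 3.
Byte at offset 3: 0xE2 = 11100010 → 3-byte char (#2). Advance 3.
Byte at offset 6: 0xE1 = 11100001 → 3-byte char (#3). Advance 3.
Byte at offset 9: 0xF3 = 11110011 → 4-byte char (#4). Advance 4.
Byte at offset 13: 0xF1 = 11110001 → 4-byte char (#5). Advance 4.
Byte at offset 17: 0xF3 = 11110011 → 4-byte char (#6). Advance 4.
Reached end at offset 21 after 6 code points.

6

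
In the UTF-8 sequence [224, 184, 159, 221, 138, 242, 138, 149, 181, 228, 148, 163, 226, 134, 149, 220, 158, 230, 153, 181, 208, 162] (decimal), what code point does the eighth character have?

Offset 0: leading byte 0xE0 = 11100000 → 3-byte char #1 = E0 B8 9F.
Offset 3: leading byte 0xDD = 11011101 → 2-byte char #2 = DD 8A.
Offset 5: leading byte 0xF2 = 11110010 → 4-byte char #3 = F2 8A 95 B5.
Offset 9: leading byte 0xE4 = 11100100 → 3-byte char #4 = E4 94 A3.
Offset 12: leading byte 0xE2 = 11100010 → 3-byte char #5 = E2 86 95.
Offset 15: leading byte 0xDC = 11011100 → 2-byte char #6 = DC 9E.
Offset 17: leading byte 0xE6 = 11100110 → 3-byte char #7 = E6 99 B5.
Offset 20: leading byte 0xD0 = 11010000 → 2-byte char #8 = D0 A2.
Leading byte 0xD0 = 11010000 matches 110xxxxx → 2-byte sequence.
Byte 1: 0xD0 = 11010000, payload 10000 (5 bits).
Byte 2: 0xA2 = 10100010 (10xxxxxx ✓), payload 100010.
Concatenate: 10000100010 = 0x422 (11 bits → U+0422).

U+0422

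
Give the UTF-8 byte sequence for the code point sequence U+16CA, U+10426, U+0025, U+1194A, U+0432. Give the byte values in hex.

E1 9B 8A F0 90 90 A6 25 F0 91 A5 8A D0 B2

U+16CA: 3-byte form → E1 9B 8A.
U+10426: 4-byte form → F0 90 90 A6.
U+0025: 1-byte form → 25.
U+1194A: 4-byte form → F0 91 A5 8A.
U+0432: 2-byte form → D0 B2.
Concatenated (14 bytes): E1 9B 8A F0 90 90 A6 25 F0 91 A5 8A D0 B2.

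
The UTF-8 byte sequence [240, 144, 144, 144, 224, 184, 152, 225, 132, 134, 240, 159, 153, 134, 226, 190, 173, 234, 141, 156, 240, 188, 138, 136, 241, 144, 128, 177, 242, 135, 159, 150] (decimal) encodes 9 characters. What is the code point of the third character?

Offset 0: leading byte 0xF0 = 11110000 → 4-byte char #1 = F0 90 90 90.
Offset 4: leading byte 0xE0 = 11100000 → 3-byte char #2 = E0 B8 98.
Offset 7: leading byte 0xE1 = 11100001 → 3-byte char #3 = E1 84 86.
Leading byte 0xE1 = 11100001 matches 1110xxxx → 3-byte sequence.
Byte 1: 0xE1 = 11100001, payload 0001 (4 bits).
Byte 2: 0x84 = 10000100 (10xxxxxx ✓), payload 000100.
Byte 3: 0x86 = 10000110 (10xxxxxx ✓), payload 000110.
Concatenate: 0001000100000110 = 0x1106 (16 bits → U+1106).

U+1106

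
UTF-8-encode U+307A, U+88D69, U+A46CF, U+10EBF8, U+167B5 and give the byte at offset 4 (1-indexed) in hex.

1-indexed offset 4 is 0-indexed offset 3.
U+307A → 3-byte form E3 81 BA at offsets 0–2.
U+88D69 → 4-byte form F2 88 B5 A9 at offsets 3–6.
Offset 3 falls in char 2's range; it's byte 1 of F2 88 B5 A9 = 0xF2.

0xF2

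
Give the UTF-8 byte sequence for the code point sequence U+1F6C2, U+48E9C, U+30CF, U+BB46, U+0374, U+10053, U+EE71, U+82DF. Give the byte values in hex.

U+1F6C2: 4-byte form → F0 9F 9B 82.
U+48E9C: 4-byte form → F1 88 BA 9C.
U+30CF: 3-byte form → E3 83 8F.
U+BB46: 3-byte form → EB AD 86.
U+0374: 2-byte form → CD B4.
U+10053: 4-byte form → F0 90 81 93.
U+EE71: 3-byte form → EE B9 B1.
U+82DF: 3-byte form → E8 8B 9F.
Concatenated (26 bytes): F0 9F 9B 82 F1 88 BA 9C E3 83 8F EB AD 86 CD B4 F0 90 81 93 EE B9 B1 E8 8B 9F.

F0 9F 9B 82 F1 88 BA 9C E3 83 8F EB AD 86 CD B4 F0 90 81 93 EE B9 B1 E8 8B 9F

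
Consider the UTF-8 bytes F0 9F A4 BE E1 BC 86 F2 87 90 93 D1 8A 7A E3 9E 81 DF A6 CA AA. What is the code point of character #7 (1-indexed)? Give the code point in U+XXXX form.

Offset 0: leading byte 0xF0 = 11110000 → 4-byte char #1 = F0 9F A4 BE.
Offset 4: leading byte 0xE1 = 11100001 → 3-byte char #2 = E1 BC 86.
Offset 7: leading byte 0xF2 = 11110010 → 4-byte char #3 = F2 87 90 93.
Offset 11: leading byte 0xD1 = 11010001 → 2-byte char #4 = D1 8A.
Offset 13: leading byte 0x7A = 01111010 → 1-byte char #5 = 7A.
Offset 14: leading byte 0xE3 = 11100011 → 3-byte char #6 = E3 9E 81.
Offset 17: leading byte 0xDF = 11011111 → 2-byte char #7 = DF A6.
Leading byte 0xDF = 11011111 matches 110xxxxx → 2-byte sequence.
Byte 1: 0xDF = 11011111, payload 11111 (5 bits).
Byte 2: 0xA6 = 10100110 (10xxxxxx ✓), payload 100110.
Concatenate: 11111100110 = 0x7E6 (11 bits → U+07E6).

U+07E6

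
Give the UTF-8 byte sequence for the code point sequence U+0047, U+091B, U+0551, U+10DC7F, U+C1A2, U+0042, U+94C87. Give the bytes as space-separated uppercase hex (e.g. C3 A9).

U+0047: 1-byte form → 47.
U+091B: 3-byte form → E0 A4 9B.
U+0551: 2-byte form → D5 91.
U+10DC7F: 4-byte form → F4 8D B1 BF.
U+C1A2: 3-byte form → EC 86 A2.
U+0042: 1-byte form → 42.
U+94C87: 4-byte form → F2 94 B2 87.
Concatenated (18 bytes): 47 E0 A4 9B D5 91 F4 8D B1 BF EC 86 A2 42 F2 94 B2 87.

47 E0 A4 9B D5 91 F4 8D B1 BF EC 86 A2 42 F2 94 B2 87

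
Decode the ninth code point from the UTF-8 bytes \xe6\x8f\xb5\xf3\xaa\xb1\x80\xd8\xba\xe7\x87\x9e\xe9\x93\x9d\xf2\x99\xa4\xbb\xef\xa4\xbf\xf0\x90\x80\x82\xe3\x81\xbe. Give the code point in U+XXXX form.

Offset 0: leading byte 0xE6 = 11100110 → 3-byte char #1 = E6 8F B5.
Offset 3: leading byte 0xF3 = 11110011 → 4-byte char #2 = F3 AA B1 80.
Offset 7: leading byte 0xD8 = 11011000 → 2-byte char #3 = D8 BA.
Offset 9: leading byte 0xE7 = 11100111 → 3-byte char #4 = E7 87 9E.
Offset 12: leading byte 0xE9 = 11101001 → 3-byte char #5 = E9 93 9D.
Offset 15: leading byte 0xF2 = 11110010 → 4-byte char #6 = F2 99 A4 BB.
Offset 19: leading byte 0xEF = 11101111 → 3-byte char #7 = EF A4 BF.
Offset 22: leading byte 0xF0 = 11110000 → 4-byte char #8 = F0 90 80 82.
Offset 26: leading byte 0xE3 = 11100011 → 3-byte char #9 = E3 81 BE.
Leading byte 0xE3 = 11100011 matches 1110xxxx → 3-byte sequence.
Byte 1: 0xE3 = 11100011, payload 0011 (4 bits).
Byte 2: 0x81 = 10000001 (10xxxxxx ✓), payload 000001.
Byte 3: 0xBE = 10111110 (10xxxxxx ✓), payload 111110.
Concatenate: 0011000001111110 = 0x307E (16 bits → U+307E).

U+307E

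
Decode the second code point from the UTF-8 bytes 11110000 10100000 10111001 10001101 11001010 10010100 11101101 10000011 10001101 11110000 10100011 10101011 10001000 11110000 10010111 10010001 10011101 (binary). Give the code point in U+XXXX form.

U+0294

Offset 0: leading byte 0xF0 = 11110000 → 4-byte char #1 = F0 A0 B9 8D.
Offset 4: leading byte 0xCA = 11001010 → 2-byte char #2 = CA 94.
Leading byte 0xCA = 11001010 matches 110xxxxx → 2-byte sequence.
Byte 1: 0xCA = 11001010, payload 01010 (5 bits).
Byte 2: 0x94 = 10010100 (10xxxxxx ✓), payload 010100.
Concatenate: 01010010100 = 0x294 (11 bits → U+0294).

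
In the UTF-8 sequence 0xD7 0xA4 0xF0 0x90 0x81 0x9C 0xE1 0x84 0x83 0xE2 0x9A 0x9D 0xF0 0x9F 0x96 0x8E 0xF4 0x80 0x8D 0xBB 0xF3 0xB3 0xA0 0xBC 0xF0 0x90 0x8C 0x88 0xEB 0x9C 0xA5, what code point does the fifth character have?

Offset 0: leading byte 0xD7 = 11010111 → 2-byte char #1 = D7 A4.
Offset 2: leading byte 0xF0 = 11110000 → 4-byte char #2 = F0 90 81 9C.
Offset 6: leading byte 0xE1 = 11100001 → 3-byte char #3 = E1 84 83.
Offset 9: leading byte 0xE2 = 11100010 → 3-byte char #4 = E2 9A 9D.
Offset 12: leading byte 0xF0 = 11110000 → 4-byte char #5 = F0 9F 96 8E.
Leading byte 0xF0 = 11110000 matches 11110xxx → 4-byte sequence.
Byte 1: 0xF0 = 11110000, payload 000 (3 bits).
Byte 2: 0x9F = 10011111 (10xxxxxx ✓), payload 011111.
Byte 3: 0x96 = 10010110 (10xxxxxx ✓), payload 010110.
Byte 4: 0x8E = 10001110 (10xxxxxx ✓), payload 001110.
Concatenate: 000011111010110001110 = 0x1F58E (21 bits → U+1F58E).

U+1F58E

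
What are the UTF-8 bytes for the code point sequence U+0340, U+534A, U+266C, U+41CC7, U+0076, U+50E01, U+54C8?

CD 80 E5 8D 8A E2 99 AC F1 81 B3 87 76 F1 90 B8 81 E5 93 88

U+0340: 2-byte form → CD 80.
U+534A: 3-byte form → E5 8D 8A.
U+266C: 3-byte form → E2 99 AC.
U+41CC7: 4-byte form → F1 81 B3 87.
U+0076: 1-byte form → 76.
U+50E01: 4-byte form → F1 90 B8 81.
U+54C8: 3-byte form → E5 93 88.
Concatenated (20 bytes): CD 80 E5 8D 8A E2 99 AC F1 81 B3 87 76 F1 90 B8 81 E5 93 88.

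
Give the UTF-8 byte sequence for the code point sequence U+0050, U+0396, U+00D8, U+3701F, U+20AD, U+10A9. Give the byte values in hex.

U+0050: 1-byte form → 50.
U+0396: 2-byte form → CE 96.
U+00D8: 2-byte form → C3 98.
U+3701F: 4-byte form → F0 B7 80 9F.
U+20AD: 3-byte form → E2 82 AD.
U+10A9: 3-byte form → E1 82 A9.
Concatenated (15 bytes): 50 CE 96 C3 98 F0 B7 80 9F E2 82 AD E1 82 A9.

50 CE 96 C3 98 F0 B7 80 9F E2 82 AD E1 82 A9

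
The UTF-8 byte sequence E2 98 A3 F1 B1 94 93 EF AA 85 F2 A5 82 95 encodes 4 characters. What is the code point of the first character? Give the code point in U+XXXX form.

Offset 0: leading byte 0xE2 = 11100010 → 3-byte char #1 = E2 98 A3.
Leading byte 0xE2 = 11100010 matches 1110xxxx → 3-byte sequence.
Byte 1: 0xE2 = 11100010, payload 0010 (4 bits).
Byte 2: 0x98 = 10011000 (10xxxxxx ✓), payload 011000.
Byte 3: 0xA3 = 10100011 (10xxxxxx ✓), payload 100011.
Concatenate: 0010011000100011 = 0x2623 (16 bits → U+2623).

U+2623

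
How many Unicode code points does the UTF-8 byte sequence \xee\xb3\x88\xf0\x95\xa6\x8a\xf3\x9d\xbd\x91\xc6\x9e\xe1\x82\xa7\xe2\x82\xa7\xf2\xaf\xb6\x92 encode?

Byte at offset 0: 0xEE = 11101110 → 3-byte char (#1). Advance 3.
Byte at offset 3: 0xF0 = 11110000 → 4-byte char (#2). Advance 4.
Byte at offset 7: 0xF3 = 11110011 → 4-byte char (#3). Advance 4.
Byte at offset 11: 0xC6 = 11000110 → 2-byte char (#4). Advance 2.
Byte at offset 13: 0xE1 = 11100001 → 3-byte char (#5). Advance 3.
Byte at offset 16: 0xE2 = 11100010 → 3-byte char (#6). Advance 3.
Byte at offset 19: 0xF2 = 11110010 → 4-byte char (#7). Advance 4.
Reached end at offset 23 after 7 code points.

7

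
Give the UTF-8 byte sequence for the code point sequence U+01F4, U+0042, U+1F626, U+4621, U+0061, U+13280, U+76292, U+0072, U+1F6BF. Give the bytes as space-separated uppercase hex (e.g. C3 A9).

U+01F4: 2-byte form → C7 B4.
U+0042: 1-byte form → 42.
U+1F626: 4-byte form → F0 9F 98 A6.
U+4621: 3-byte form → E4 98 A1.
U+0061: 1-byte form → 61.
U+13280: 4-byte form → F0 93 8A 80.
U+76292: 4-byte form → F1 B6 8A 92.
U+0072: 1-byte form → 72.
U+1F6BF: 4-byte form → F0 9F 9A BF.
Concatenated (24 bytes): C7 B4 42 F0 9F 98 A6 E4 98 A1 61 F0 93 8A 80 F1 B6 8A 92 72 F0 9F 9A BF.

C7 B4 42 F0 9F 98 A6 E4 98 A1 61 F0 93 8A 80 F1 B6 8A 92 72 F0 9F 9A BF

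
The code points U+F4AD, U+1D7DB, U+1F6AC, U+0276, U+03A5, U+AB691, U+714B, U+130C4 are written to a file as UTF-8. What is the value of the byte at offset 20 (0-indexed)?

U+F4AD → 3-byte form EF 92 AD at offsets 0–2.
U+1D7DB → 4-byte form F0 9D 9F 9B at offsets 3–6.
U+1F6AC → 4-byte form F0 9F 9A AC at offsets 7–10.
U+0276 → 2-byte form C9 B6 at offsets 11–12.
U+03A5 → 2-byte form CE A5 at offsets 13–14.
U+AB691 → 4-byte form F2 AB 9A 91 at offsets 15–18.
U+714B → 3-byte form E7 85 8B at offsets 19–21.
Offset 20 falls in char 7's range; it's byte 2 of E7 85 8B = 0x85.

0x85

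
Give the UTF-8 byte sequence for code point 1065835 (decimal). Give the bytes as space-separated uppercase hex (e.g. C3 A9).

F4 84 8D AB

U+10436B = 0x10436B = 1065835 decimal. In range U+10000–U+10FFFF → 4-byte form: 11110xxx 10xxxxxx 10xxxxxx 10xxxxxx.
Binary (21 bits): 100000100001101101011.
Split 3+6+6+6: 100 | 000100 | 001101 | 101011.
Byte 1: 11110100 = 0xF4.
Byte 2: 10000100 = 0x84.
Byte 3: 10001101 = 0x8D.
Byte 4: 10101011 = 0xAB.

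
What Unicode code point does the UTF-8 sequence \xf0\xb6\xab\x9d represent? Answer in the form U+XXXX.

Leading byte 0xF0 = 11110000 matches 11110xxx → 4-byte sequence.
Byte 1: 0xF0 = 11110000, payload 000 (3 bits).
Byte 2: 0xB6 = 10110110 (10xxxxxx ✓), payload 110110.
Byte 3: 0xAB = 10101011 (10xxxxxx ✓), payload 101011.
Byte 4: 0x9D = 10011101 (10xxxxxx ✓), payload 011101.
Concatenate: 000110110101011011101 = 0x36ADD (21 bits → U+36ADD).

U+36ADD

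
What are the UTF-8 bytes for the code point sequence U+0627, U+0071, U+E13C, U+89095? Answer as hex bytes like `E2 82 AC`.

D8 A7 71 EE 84 BC F2 89 82 95

U+0627: 2-byte form → D8 A7.
U+0071: 1-byte form → 71.
U+E13C: 3-byte form → EE 84 BC.
U+89095: 4-byte form → F2 89 82 95.
Concatenated (10 bytes): D8 A7 71 EE 84 BC F2 89 82 95.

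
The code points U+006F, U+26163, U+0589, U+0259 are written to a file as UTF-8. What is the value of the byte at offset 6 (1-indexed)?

0xD6

1-indexed offset 6 is 0-indexed offset 5.
U+006F → 1-byte form 6F at offsets 0–0.
U+26163 → 4-byte form F0 A6 85 A3 at offsets 1–4.
U+0589 → 2-byte form D6 89 at offsets 5–6.
Offset 5 falls in char 3's range; it's byte 1 of D6 89 = 0xD6.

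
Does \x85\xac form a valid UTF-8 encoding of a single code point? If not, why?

Byte 0x85 = 10000101 has the form 10xxxxxx — a continuation byte — but there is no preceding leading byte.

invalid (continuation byte with no leading byte)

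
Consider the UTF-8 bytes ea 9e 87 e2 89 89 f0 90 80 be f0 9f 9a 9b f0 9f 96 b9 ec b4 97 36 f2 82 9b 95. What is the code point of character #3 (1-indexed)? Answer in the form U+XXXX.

Offset 0: leading byte 0xEA = 11101010 → 3-byte char #1 = EA 9E 87.
Offset 3: leading byte 0xE2 = 11100010 → 3-byte char #2 = E2 89 89.
Offset 6: leading byte 0xF0 = 11110000 → 4-byte char #3 = F0 90 80 BE.
Leading byte 0xF0 = 11110000 matches 11110xxx → 4-byte sequence.
Byte 1: 0xF0 = 11110000, payload 000 (3 bits).
Byte 2: 0x90 = 10010000 (10xxxxxx ✓), payload 010000.
Byte 3: 0x80 = 10000000 (10xxxxxx ✓), payload 000000.
Byte 4: 0xBE = 10111110 (10xxxxxx ✓), payload 111110.
Concatenate: 000010000000000111110 = 0x1003E (21 bits → U+1003E).

U+1003E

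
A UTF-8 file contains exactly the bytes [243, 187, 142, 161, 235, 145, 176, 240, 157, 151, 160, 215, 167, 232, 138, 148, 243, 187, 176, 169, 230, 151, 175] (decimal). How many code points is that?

7

Byte at offset 0: 0xF3 = 11110011 → 4-byte char (#1). Advance 4.
Byte at offset 4: 0xEB = 11101011 → 3-byte char (#2). Advance 3.
Byte at offset 7: 0xF0 = 11110000 → 4-byte char (#3). Advance 4.
Byte at offset 11: 0xD7 = 11010111 → 2-byte char (#4). Advance 2.
Byte at offset 13: 0xE8 = 11101000 → 3-byte char (#5). Advance 3.
Byte at offset 16: 0xF3 = 11110011 → 4-byte char (#6). Advance 4.
Byte at offset 20: 0xE6 = 11100110 → 3-byte char (#7). Advance 3.
Reached end at offset 23 after 7 code points.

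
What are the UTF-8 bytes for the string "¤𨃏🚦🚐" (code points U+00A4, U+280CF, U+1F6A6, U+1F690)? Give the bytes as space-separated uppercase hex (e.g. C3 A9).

U+00A4: 2-byte form → C2 A4.
U+280CF: 4-byte form → F0 A8 83 8F.
U+1F6A6: 4-byte form → F0 9F 9A A6.
U+1F690: 4-byte form → F0 9F 9A 90.
Concatenated (14 bytes): C2 A4 F0 A8 83 8F F0 9F 9A A6 F0 9F 9A 90.

C2 A4 F0 A8 83 8F F0 9F 9A A6 F0 9F 9A 90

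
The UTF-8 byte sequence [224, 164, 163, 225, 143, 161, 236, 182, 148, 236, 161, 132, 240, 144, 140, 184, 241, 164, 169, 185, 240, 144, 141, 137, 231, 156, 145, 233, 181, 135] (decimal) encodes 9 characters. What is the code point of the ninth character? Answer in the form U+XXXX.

U+9D47

Offset 0: leading byte 0xE0 = 11100000 → 3-byte char #1 = E0 A4 A3.
Offset 3: leading byte 0xE1 = 11100001 → 3-byte char #2 = E1 8F A1.
Offset 6: leading byte 0xEC = 11101100 → 3-byte char #3 = EC B6 94.
Offset 9: leading byte 0xEC = 11101100 → 3-byte char #4 = EC A1 84.
Offset 12: leading byte 0xF0 = 11110000 → 4-byte char #5 = F0 90 8C B8.
Offset 16: leading byte 0xF1 = 11110001 → 4-byte char #6 = F1 A4 A9 B9.
Offset 20: leading byte 0xF0 = 11110000 → 4-byte char #7 = F0 90 8D 89.
Offset 24: leading byte 0xE7 = 11100111 → 3-byte char #8 = E7 9C 91.
Offset 27: leading byte 0xE9 = 11101001 → 3-byte char #9 = E9 B5 87.
Leading byte 0xE9 = 11101001 matches 1110xxxx → 3-byte sequence.
Byte 1: 0xE9 = 11101001, payload 1001 (4 bits).
Byte 2: 0xB5 = 10110101 (10xxxxxx ✓), payload 110101.
Byte 3: 0x87 = 10000111 (10xxxxxx ✓), payload 000111.
Concatenate: 1001110101000111 = 0x9D47 (16 bits → U+9D47).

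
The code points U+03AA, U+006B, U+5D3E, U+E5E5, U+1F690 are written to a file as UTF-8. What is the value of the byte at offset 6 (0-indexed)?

0xEE

U+03AA → 2-byte form CE AA at offsets 0–1.
U+006B → 1-byte form 6B at offsets 2–2.
U+5D3E → 3-byte form E5 B4 BE at offsets 3–5.
U+E5E5 → 3-byte form EE 97 A5 at offsets 6–8.
Offset 6 falls in char 4's range; it's byte 1 of EE 97 A5 = 0xEE.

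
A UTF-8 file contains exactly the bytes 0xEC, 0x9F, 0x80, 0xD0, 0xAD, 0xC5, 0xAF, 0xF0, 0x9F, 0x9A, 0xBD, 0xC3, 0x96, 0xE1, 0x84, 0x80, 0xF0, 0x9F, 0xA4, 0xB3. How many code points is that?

7

Byte at offset 0: 0xEC = 11101100 → 3-byte char (#1). Advance 3.
Byte at offset 3: 0xD0 = 11010000 → 2-byte char (#2). Advance 2.
Byte at offset 5: 0xC5 = 11000101 → 2-byte char (#3). Advance 2.
Byte at offset 7: 0xF0 = 11110000 → 4-byte char (#4). Advance 4.
Byte at offset 11: 0xC3 = 11000011 → 2-byte char (#5). Advance 2.
Byte at offset 13: 0xE1 = 11100001 → 3-byte char (#6). Advance 3.
Byte at offset 16: 0xF0 = 11110000 → 4-byte char (#7). Advance 4.
Reached end at offset 20 after 7 code points.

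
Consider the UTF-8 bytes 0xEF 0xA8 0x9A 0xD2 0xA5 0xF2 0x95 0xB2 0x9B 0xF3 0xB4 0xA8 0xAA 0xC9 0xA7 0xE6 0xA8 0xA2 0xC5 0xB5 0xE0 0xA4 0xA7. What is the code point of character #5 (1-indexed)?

U+0267

Offset 0: leading byte 0xEF = 11101111 → 3-byte char #1 = EF A8 9A.
Offset 3: leading byte 0xD2 = 11010010 → 2-byte char #2 = D2 A5.
Offset 5: leading byte 0xF2 = 11110010 → 4-byte char #3 = F2 95 B2 9B.
Offset 9: leading byte 0xF3 = 11110011 → 4-byte char #4 = F3 B4 A8 AA.
Offset 13: leading byte 0xC9 = 11001001 → 2-byte char #5 = C9 A7.
Leading byte 0xC9 = 11001001 matches 110xxxxx → 2-byte sequence.
Byte 1: 0xC9 = 11001001, payload 01001 (5 bits).
Byte 2: 0xA7 = 10100111 (10xxxxxx ✓), payload 100111.
Concatenate: 01001100111 = 0x267 (11 bits → U+0267).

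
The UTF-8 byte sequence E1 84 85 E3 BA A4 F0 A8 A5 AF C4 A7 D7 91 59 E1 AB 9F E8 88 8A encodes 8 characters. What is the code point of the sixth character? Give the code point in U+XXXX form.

Offset 0: leading byte 0xE1 = 11100001 → 3-byte char #1 = E1 84 85.
Offset 3: leading byte 0xE3 = 11100011 → 3-byte char #2 = E3 BA A4.
Offset 6: leading byte 0xF0 = 11110000 → 4-byte char #3 = F0 A8 A5 AF.
Offset 10: leading byte 0xC4 = 11000100 → 2-byte char #4 = C4 A7.
Offset 12: leading byte 0xD7 = 11010111 → 2-byte char #5 = D7 91.
Offset 14: leading byte 0x59 = 01011001 → 1-byte char #6 = 59.
Leading byte 0x59 = 01011001 matches 0xxxxxxx → 1-byte sequence.
Byte 1: 0x59 = 01011001, payload 1011001 (7 bits).
Concatenate: 1011001 = 0x59 (7 bits → U+0059).

U+0059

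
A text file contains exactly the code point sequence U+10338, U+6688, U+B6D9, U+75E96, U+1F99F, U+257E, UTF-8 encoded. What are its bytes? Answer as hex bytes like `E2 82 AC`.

F0 90 8C B8 E6 9A 88 EB 9B 99 F1 B5 BA 96 F0 9F A6 9F E2 95 BE

U+10338: 4-byte form → F0 90 8C B8.
U+6688: 3-byte form → E6 9A 88.
U+B6D9: 3-byte form → EB 9B 99.
U+75E96: 4-byte form → F1 B5 BA 96.
U+1F99F: 4-byte form → F0 9F A6 9F.
U+257E: 3-byte form → E2 95 BE.
Concatenated (21 bytes): F0 90 8C B8 E6 9A 88 EB 9B 99 F1 B5 BA 96 F0 9F A6 9F E2 95 BE.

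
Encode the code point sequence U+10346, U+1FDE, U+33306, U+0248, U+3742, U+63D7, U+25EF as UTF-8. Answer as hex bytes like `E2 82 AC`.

U+10346: 4-byte form → F0 90 8D 86.
U+1FDE: 3-byte form → E1 BF 9E.
U+33306: 4-byte form → F0 B3 8C 86.
U+0248: 2-byte form → C9 88.
U+3742: 3-byte form → E3 9D 82.
U+63D7: 3-byte form → E6 8F 97.
U+25EF: 3-byte form → E2 97 AF.
Concatenated (22 bytes): F0 90 8D 86 E1 BF 9E F0 B3 8C 86 C9 88 E3 9D 82 E6 8F 97 E2 97 AF.

F0 90 8D 86 E1 BF 9E F0 B3 8C 86 C9 88 E3 9D 82 E6 8F 97 E2 97 AF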